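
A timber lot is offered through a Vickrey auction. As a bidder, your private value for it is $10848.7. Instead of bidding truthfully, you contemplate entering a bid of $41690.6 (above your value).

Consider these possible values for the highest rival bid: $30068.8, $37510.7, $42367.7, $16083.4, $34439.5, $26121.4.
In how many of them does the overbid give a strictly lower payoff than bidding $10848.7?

The deviation hurts exactly when the highest competing bid lies strictly between $10848.7 and $41690.6 — overbidding then wins at a price above your value.
$30068.8: inside the interval → strictly worse (loss $19220.1).
$37510.7: inside the interval → strictly worse (loss $26662).
$42367.7: above both → same outcome either way.
$16083.4: inside the interval → strictly worse (loss $5234.7).
$34439.5: inside the interval → strictly worse (loss $23590.8).
$26121.4: inside the interval → strictly worse (loss $15272.7).
Count: 5.

5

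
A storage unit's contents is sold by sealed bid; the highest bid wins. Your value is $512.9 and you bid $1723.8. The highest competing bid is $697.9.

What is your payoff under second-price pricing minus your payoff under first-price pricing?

$1025.9

You have the highest bid, so you win under either rule.
Second-price: pay $697.9 → payoff −$185.
First-price: pay your own bid $1723.8 → payoff −$1210.9.
Difference = −$185 − (−$1210.9) = $1025.9.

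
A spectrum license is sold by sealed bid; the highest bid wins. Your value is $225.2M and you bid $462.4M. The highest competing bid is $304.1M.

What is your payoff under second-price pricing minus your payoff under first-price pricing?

$158.3M

You have the highest bid, so you win under either rule.
Second-price: pay $304.1M → payoff −$78.9M.
First-price: pay your own bid $462.4M → payoff −$237.2M.
Difference = −$78.9M − (−$237.2M) = $158.3M.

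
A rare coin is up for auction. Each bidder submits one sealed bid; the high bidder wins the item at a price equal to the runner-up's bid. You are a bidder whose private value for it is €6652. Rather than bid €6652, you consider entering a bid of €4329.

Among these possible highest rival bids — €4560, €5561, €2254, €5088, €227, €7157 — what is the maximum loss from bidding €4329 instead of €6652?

€2092

€4560: truthful gives €2092, deviation gives €0 → loss €2092.
€5561: truthful gives €1091, deviation gives €0 → loss €1091.
€2254: same outcome either way → loss €0.
€5088: truthful gives €1564, deviation gives €0 → loss €1564.
€227: same outcome either way → loss €0.
€7157: same outcome either way → loss €0.
Maximum loss: €2092.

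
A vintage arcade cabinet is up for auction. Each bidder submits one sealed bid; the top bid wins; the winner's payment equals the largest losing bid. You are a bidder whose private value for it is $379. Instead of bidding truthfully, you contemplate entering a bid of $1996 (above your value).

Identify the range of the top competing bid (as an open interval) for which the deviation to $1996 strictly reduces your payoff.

If the competing bid is below $379, both bids win at the same price — no difference.
If it is above $1996, both bids lose — no difference.
If it lies strictly between $379 and $1996, bidding your value loses (payoff 0) while bidding $1996 wins at a price above your value (payoff negative).
So the deviation strictly hurts on the open interval ($379, $1996).

($379, $1996)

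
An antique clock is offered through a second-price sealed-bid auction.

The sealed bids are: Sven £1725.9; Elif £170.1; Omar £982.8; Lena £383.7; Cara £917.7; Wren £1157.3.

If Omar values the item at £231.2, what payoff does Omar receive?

£0

Highest bid: Sven at £1725.9, so Sven wins.
Second-highest bid: Wren at £1157.3 — that is the price the winner pays.
Omar did not win, so Omar pays nothing and receives nothing: payoff £0.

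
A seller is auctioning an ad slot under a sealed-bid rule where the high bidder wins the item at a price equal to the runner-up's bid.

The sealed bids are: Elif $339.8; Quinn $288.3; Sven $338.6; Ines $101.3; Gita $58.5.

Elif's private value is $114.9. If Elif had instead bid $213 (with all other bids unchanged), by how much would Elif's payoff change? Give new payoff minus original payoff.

The highest bid among the other bidders is $338.6; Elif's bid doesn't change that.
Original bid $339.8: Elif is highest, pays the top rival bid $338.6; payoff $114.9 − $338.6 = −$223.7.
Alternative bid $213: Elif is not highest (top rival bid is $338.6); payoff $0.
Change in payoff = $0 − (−$223.7) = $223.7.

$223.7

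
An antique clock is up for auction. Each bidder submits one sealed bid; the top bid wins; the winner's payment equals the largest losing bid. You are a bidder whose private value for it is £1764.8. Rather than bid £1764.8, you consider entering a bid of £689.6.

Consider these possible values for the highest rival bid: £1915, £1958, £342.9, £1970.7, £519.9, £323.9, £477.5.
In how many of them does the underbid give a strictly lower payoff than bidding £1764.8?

0

The deviation hurts exactly when the highest competing bid lies strictly between £689.6 and £1764.8 — underbidding then forfeits a profitable win.
£1915: above both → same outcome either way.
£1958: above both → same outcome either way.
£342.9: below both → same outcome either way.
£1970.7: above both → same outcome either way.
£519.9: below both → same outcome either way.
£323.9: below both → same outcome either way.
£477.5: below both → same outcome either way.
Count: 0.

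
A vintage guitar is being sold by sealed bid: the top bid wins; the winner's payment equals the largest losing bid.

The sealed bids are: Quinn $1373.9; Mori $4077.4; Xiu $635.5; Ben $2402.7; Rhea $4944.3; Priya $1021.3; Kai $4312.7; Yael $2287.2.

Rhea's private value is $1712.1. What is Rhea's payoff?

−$2600.6

Highest bid: Rhea at $4944.3, so Rhea wins.
Second-highest bid: Kai at $4312.7 — that is the price the winner pays.
Rhea's payoff = value − price = $1712.1 − $4312.7 = −$2600.6.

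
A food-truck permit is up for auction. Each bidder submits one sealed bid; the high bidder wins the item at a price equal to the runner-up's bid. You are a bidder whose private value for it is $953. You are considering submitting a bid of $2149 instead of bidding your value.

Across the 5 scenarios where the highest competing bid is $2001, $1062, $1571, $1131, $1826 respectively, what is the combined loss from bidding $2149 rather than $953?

The deviation costs you only when the competing bid falls strictly between $953 and $2149; elsewhere both bids give the same outcome.
$2001: truthful payoff $0, deviation payoff −$1048 → loss $1048.
$1062: truthful payoff $0, deviation payoff −$109 → loss $109.
$1571: truthful payoff $0, deviation payoff −$618 → loss $618.
$1131: truthful payoff $0, deviation payoff −$178 → loss $178.
$1826: truthful payoff $0, deviation payoff −$873 → loss $873.
Total loss = $1048 + $109 + $618 + $178 + $873 = $2826.

$2826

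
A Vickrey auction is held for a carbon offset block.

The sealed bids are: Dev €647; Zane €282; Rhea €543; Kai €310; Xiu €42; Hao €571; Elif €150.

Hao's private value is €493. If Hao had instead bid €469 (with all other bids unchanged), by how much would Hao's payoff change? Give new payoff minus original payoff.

€0

The highest bid among the other bidders is €647; Hao's bid doesn't change that.
Original bid €571: Hao is not highest (top rival bid is €647); payoff €0.
Alternative bid €469: Hao is not highest (top rival bid is €647); payoff €0.
Change in payoff = €0 − (€0) = €0.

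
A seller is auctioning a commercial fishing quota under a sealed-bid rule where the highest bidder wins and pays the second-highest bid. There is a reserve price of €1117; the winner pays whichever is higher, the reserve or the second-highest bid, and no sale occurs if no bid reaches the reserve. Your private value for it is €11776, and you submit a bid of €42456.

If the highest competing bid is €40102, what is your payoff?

Your bid €42456 is the highest and exceeds the reserve.
Price = max(second-highest bid, reserve) = max(€40102, €1117) = €40102.
Payoff = €11776 − €40102 = −€28326.

−€28326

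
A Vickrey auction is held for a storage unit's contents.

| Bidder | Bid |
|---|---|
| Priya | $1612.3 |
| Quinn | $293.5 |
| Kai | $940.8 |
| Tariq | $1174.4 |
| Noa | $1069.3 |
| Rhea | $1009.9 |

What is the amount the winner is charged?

$1174.4

Highest bid: Priya at $1612.3, so Priya wins.
Second-highest bid: Tariq at $1174.4 — that is the price the winner pays.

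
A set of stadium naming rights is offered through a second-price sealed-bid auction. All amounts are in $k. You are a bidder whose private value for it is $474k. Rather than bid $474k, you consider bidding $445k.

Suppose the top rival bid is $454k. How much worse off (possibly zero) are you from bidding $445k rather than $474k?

Bidding your value $474k: you win (since $474k > $454k) and pay $454k. Payoff $20k.
Bidding $445k: you lose. Payoff $0k.
The competing bid $454k lies between your shaded bid and your value, so underbidding forfeits an item you could have won at a profitable price.
Loss from deviating = $20k − ($0k) = $20k.
In a second-price auction your bid sets only whether you win, not what you pay, so bidding your true value is weakly dominant.

$20k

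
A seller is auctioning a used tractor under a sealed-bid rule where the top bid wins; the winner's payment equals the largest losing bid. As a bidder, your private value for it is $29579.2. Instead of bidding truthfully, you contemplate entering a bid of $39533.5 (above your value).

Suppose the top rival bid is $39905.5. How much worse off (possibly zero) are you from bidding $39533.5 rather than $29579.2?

Bidding your value $29579.2: you lose (since $29579.2 < $39905.5). Payoff $0.
Bidding $39533.5: you lose. Payoff $0.
Difference = $0 − $0 = $0; both bids lead to the same outcome because the competing bid is above both your value and your alternative bid.

$0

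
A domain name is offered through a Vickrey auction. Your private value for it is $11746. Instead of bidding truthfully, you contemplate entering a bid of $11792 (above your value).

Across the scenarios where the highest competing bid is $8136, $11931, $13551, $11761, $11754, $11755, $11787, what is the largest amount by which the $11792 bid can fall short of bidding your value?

$41

$8136: same outcome either way → loss $0.
$11931: same outcome either way → loss $0.
$13551: same outcome either way → loss $0.
$11761: truthful gives $0, deviation gives −$15 → loss $15.
$11754: truthful gives $0, deviation gives −$8 → loss $8.
$11755: truthful gives $0, deviation gives −$9 → loss $9.
$11787: truthful gives $0, deviation gives −$41 → loss $41.
Maximum loss: $41.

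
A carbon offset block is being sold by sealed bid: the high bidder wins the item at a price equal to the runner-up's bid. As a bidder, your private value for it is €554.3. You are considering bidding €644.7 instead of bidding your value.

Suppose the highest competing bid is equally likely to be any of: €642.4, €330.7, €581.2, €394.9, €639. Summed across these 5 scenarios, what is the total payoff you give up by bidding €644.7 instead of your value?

€199.7

The deviation costs you only when the competing bid falls strictly between €554.3 and €644.7; elsewhere both bids give the same outcome.
€642.4: truthful payoff €0, deviation payoff −€88.1 → loss €88.1.
€330.7: outcomes coincide → loss €0.
€581.2: truthful payoff €0, deviation payoff −€26.9 → loss €26.9.
€394.9: outcomes coincide → loss €0.
€639: truthful payoff €0, deviation payoff −€84.7 → loss €84.7.
Total loss = €88.1 + €26.9 + €84.7 = €199.7.
In a second-price auction your bid sets only whether you win, not what you pay, so bidding your true value is weakly dominant.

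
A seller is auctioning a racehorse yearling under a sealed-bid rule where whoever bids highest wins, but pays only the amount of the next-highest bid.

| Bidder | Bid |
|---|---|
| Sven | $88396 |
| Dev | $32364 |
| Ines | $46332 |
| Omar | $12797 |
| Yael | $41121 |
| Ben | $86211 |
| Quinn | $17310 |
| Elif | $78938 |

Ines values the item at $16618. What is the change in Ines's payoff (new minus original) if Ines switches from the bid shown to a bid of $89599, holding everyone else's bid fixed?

−$71778

The highest bid among the other bidders is $88396; Ines's bid doesn't change that.
Original bid $46332: Ines is not highest (top rival bid is $88396); payoff $0.
Alternative bid $89599: Ines is highest, pays the top rival bid $88396; payoff $16618 − $88396 = −$71778.
Change in payoff = −$71778 − ($0) = −$71778.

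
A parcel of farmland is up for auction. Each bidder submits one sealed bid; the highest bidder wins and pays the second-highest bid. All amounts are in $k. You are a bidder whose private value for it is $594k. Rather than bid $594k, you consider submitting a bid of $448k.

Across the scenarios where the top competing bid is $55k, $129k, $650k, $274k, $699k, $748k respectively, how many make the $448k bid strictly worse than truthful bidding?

The deviation hurts exactly when the highest competing bid lies strictly between $448k and $594k — underbidding then forfeits a profitable win.
$55k: below both → same outcome either way.
$129k: below both → same outcome either way.
$650k: above both → same outcome either way.
$274k: below both → same outcome either way.
$699k: above both → same outcome either way.
$748k: above both → same outcome either way.
Count: 0.

0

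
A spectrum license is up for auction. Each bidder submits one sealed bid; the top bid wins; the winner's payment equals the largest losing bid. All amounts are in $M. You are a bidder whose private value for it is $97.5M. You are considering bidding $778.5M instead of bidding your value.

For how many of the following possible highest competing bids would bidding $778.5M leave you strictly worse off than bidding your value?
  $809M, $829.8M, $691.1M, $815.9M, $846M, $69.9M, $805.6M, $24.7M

1

The deviation hurts exactly when the highest competing bid lies strictly between $97.5M and $778.5M — overbidding then wins at a price above your value.
$809M: above both → same outcome either way.
$829.8M: above both → same outcome either way.
$691.1M: inside the interval → strictly worse (loss $593.6M).
$815.9M: above both → same outcome either way.
$846M: above both → same outcome either way.
$69.9M: below both → same outcome either way.
$805.6M: above both → same outcome either way.
$24.7M: below both → same outcome either way.
Count: 1.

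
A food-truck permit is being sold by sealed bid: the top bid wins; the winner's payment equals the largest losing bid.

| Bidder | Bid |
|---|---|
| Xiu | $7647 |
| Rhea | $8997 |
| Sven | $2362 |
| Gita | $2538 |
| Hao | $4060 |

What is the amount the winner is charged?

Highest bid: Rhea at $8997, so Rhea wins.
Second-highest bid: Xiu at $7647 — that is the price the winner pays.

$7647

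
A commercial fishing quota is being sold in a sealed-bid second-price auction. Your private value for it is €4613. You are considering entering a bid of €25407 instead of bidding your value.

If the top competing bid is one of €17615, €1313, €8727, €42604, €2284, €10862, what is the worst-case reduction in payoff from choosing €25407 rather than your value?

€13002

€17615: truthful gives €0, deviation gives −€13002 → loss €13002.
€1313: same outcome either way → loss €0.
€8727: truthful gives €0, deviation gives −€4114 → loss €4114.
€42604: same outcome either way → loss €0.
€2284: same outcome either way → loss €0.
€10862: truthful gives €0, deviation gives −€6249 → loss €6249.
Maximum loss: €13002.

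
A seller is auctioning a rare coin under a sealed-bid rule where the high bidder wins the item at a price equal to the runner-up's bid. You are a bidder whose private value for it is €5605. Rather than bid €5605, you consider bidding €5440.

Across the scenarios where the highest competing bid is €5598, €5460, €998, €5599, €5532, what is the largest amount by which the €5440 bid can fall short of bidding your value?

€5598: truthful gives €7, deviation gives €0 → loss €7.
€5460: truthful gives €145, deviation gives €0 → loss €145.
€998: same outcome either way → loss €0.
€5599: truthful gives €6, deviation gives €0 → loss €6.
€5532: truthful gives €73, deviation gives €0 → loss €73.
Maximum loss: €145.

€145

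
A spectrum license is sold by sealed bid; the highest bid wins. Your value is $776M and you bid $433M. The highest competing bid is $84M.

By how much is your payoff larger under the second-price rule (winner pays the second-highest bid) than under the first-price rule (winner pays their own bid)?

You have the highest bid, so you win under either rule.
Second-price: pay $84M → payoff $692M.
First-price: pay your own bid $433M → payoff $343M.
Difference = $692M − ($343M) = $349M.

$349M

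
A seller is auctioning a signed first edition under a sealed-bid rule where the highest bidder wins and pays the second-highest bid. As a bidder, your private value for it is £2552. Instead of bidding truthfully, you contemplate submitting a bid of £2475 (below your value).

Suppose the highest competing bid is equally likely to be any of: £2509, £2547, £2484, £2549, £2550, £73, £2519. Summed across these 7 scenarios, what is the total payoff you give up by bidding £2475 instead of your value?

The deviation costs you only when the competing bid falls strictly between £2475 and £2552; elsewhere both bids give the same outcome.
£2509: truthful payoff £43, deviation payoff £0 → loss £43.
£2547: truthful payoff £5, deviation payoff £0 → loss £5.
£2484: truthful payoff £68, deviation payoff £0 → loss £68.
£2549: truthful payoff £3, deviation payoff £0 → loss £3.
£2550: truthful payoff £2, deviation payoff £0 → loss £2.
£73: outcomes coincide → loss £0.
£2519: truthful payoff £33, deviation payoff £0 → loss £33.
Total loss = £43 + £5 + £68 + £3 + £2 + £33 = £154.

£154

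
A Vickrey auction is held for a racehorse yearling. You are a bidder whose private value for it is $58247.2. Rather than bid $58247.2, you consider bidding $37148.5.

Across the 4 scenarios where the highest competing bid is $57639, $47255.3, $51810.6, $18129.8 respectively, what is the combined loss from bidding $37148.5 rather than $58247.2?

The deviation costs you only when the competing bid falls strictly between $37148.5 and $58247.2; elsewhere both bids give the same outcome.
$57639: truthful payoff $608.2, deviation payoff $0 → loss $608.2.
$47255.3: truthful payoff $10991.9, deviation payoff $0 → loss $10991.9.
$51810.6: truthful payoff $6436.6, deviation payoff $0 → loss $6436.6.
$18129.8: outcomes coincide → loss $0.
Total loss = $608.2 + $10991.9 + $6436.6 = $18036.7.

$18036.7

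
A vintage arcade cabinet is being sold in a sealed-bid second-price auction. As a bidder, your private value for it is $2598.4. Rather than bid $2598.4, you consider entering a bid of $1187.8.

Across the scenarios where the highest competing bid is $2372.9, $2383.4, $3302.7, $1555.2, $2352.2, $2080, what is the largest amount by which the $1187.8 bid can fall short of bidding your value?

$1043.2

$2372.9: truthful gives $225.5, deviation gives $0 → loss $225.5.
$2383.4: truthful gives $215, deviation gives $0 → loss $215.
$3302.7: same outcome either way → loss $0.
$1555.2: truthful gives $1043.2, deviation gives $0 → loss $1043.2.
$2352.2: truthful gives $246.2, deviation gives $0 → loss $246.2.
$2080: truthful gives $518.4, deviation gives $0 → loss $518.4.
Maximum loss: $1043.2.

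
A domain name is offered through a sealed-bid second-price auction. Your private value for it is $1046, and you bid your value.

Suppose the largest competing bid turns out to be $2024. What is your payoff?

$0

Your bid $1046 is below the highest competing bid $2024, so you lose.
A losing bidder pays nothing and receives nothing: payoff = $0.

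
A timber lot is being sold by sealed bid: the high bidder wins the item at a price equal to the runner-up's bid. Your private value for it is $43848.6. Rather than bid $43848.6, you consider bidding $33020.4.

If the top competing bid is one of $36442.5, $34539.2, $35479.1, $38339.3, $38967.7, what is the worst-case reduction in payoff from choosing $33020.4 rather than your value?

$36442.5: truthful gives $7406.1, deviation gives $0 → loss $7406.1.
$34539.2: truthful gives $9309.4, deviation gives $0 → loss $9309.4.
$35479.1: truthful gives $8369.5, deviation gives $0 → loss $8369.5.
$38339.3: truthful gives $5509.3, deviation gives $0 → loss $5509.3.
$38967.7: truthful gives $4880.9, deviation gives $0 → loss $4880.9.
Maximum loss: $9309.4.

$9309.4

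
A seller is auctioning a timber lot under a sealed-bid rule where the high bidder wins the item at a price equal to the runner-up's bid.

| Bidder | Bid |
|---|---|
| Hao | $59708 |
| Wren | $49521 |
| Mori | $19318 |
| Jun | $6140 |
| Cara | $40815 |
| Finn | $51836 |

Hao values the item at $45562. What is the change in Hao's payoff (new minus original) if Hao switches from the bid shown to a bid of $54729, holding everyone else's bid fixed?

The highest bid among the other bidders is $51836; Hao's bid doesn't change that.
Original bid $59708: Hao is highest, pays the top rival bid $51836; payoff $45562 − $51836 = −$6274.
Alternative bid $54729: Hao is highest, pays the top rival bid $51836; payoff $45562 − $51836 = −$6274.
Change in payoff = −$6274 − (−$6274) = $0.

$0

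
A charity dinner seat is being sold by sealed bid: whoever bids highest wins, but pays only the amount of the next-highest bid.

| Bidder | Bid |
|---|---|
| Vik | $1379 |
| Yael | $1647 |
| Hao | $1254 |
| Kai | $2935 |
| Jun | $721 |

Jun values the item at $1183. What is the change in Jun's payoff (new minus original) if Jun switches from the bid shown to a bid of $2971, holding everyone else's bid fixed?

The highest bid among the other bidders is $2935; Jun's bid doesn't change that.
Original bid $721: Jun is not highest (top rival bid is $2935); payoff $0.
Alternative bid $2971: Jun is highest, pays the top rival bid $2935; payoff $1183 − $2935 = −$1752.
Change in payoff = −$1752 − ($0) = −$1752.

−$1752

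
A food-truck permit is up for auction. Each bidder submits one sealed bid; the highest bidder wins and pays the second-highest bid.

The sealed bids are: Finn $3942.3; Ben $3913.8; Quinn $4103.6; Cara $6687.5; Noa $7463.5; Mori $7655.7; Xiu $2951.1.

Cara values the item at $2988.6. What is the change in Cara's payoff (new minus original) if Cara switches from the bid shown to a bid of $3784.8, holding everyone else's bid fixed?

$0

The highest bid among the other bidders is $7655.7; Cara's bid doesn't change that.
Original bid $6687.5: Cara is not highest (top rival bid is $7655.7); payoff $0.
Alternative bid $3784.8: Cara is not highest (top rival bid is $7655.7); payoff $0.
Change in payoff = $0 − ($0) = $0.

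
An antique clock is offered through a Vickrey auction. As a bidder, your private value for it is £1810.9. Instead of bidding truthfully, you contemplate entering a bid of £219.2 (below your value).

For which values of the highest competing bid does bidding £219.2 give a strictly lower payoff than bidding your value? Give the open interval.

(£219.2, £1810.9)

If the competing bid is below £219.2, both bids win at the same price — no difference.
If it is above £1810.9, both bids lose — no difference.
If it lies strictly between £219.2 and £1810.9, bidding your value wins at a price below your value (positive payoff) while bidding £219.2 loses (payoff 0).
So the deviation strictly hurts on the open interval (£219.2, £1810.9).
Truthful bidding weakly dominates here: raising your bid can only win items priced above your value, and lowering it can only forfeit items priced below.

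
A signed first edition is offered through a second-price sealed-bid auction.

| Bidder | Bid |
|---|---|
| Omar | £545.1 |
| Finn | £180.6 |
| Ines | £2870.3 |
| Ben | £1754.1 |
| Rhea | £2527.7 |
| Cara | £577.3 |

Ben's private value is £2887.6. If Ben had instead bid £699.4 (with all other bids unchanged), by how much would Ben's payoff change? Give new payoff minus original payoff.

The highest bid among the other bidders is £2870.3; Ben's bid doesn't change that.
Original bid £1754.1: Ben is not highest (top rival bid is £2870.3); payoff £0.
Alternative bid £699.4: Ben is not highest (top rival bid is £2870.3); payoff £0.
Change in payoff = £0 − (£0) = £0.

£0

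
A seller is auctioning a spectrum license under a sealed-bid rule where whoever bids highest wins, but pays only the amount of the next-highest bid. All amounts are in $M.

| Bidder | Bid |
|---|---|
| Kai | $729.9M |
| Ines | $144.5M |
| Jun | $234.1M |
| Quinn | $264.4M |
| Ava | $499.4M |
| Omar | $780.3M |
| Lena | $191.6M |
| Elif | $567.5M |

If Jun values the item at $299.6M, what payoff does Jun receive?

Highest bid: Omar at $780.3M, so Omar wins.
Second-highest bid: Kai at $729.9M — that is the price the winner pays.
Jun did not win, so Jun pays nothing and receives nothing: payoff $0M.

$0M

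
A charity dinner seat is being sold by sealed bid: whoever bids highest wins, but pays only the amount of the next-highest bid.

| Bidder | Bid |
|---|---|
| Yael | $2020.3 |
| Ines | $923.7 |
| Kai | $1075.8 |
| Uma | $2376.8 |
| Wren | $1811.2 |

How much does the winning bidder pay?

$2020.3

Highest bid: Uma at $2376.8, so Uma wins.
Second-highest bid: Yael at $2020.3 — that is the price the winner pays.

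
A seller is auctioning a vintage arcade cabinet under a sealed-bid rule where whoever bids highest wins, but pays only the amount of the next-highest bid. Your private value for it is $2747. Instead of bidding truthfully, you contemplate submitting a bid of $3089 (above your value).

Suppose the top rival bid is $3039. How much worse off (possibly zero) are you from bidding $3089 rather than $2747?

Bidding your value $2747: you lose (since $2747 < $3039). Payoff $0.
Bidding $3089: you win and pay $3039. Payoff $2747 − $3039 = −$292.
The competing bid $3039 lies between your value and your inflated bid, so overbidding wins an item priced above your value.
Loss from deviating = $0 − (−$292) = $292.

$292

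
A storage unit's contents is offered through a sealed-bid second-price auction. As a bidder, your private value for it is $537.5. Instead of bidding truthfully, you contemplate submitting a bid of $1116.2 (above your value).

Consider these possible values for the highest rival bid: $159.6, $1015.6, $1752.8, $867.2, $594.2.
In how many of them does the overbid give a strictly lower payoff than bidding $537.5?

3

The deviation hurts exactly when the highest competing bid lies strictly between $537.5 and $1116.2 — overbidding then wins at a price above your value.
$159.6: below both → same outcome either way.
$1015.6: inside the interval → strictly worse (loss $478.1).
$1752.8: above both → same outcome either way.
$867.2: inside the interval → strictly worse (loss $329.7).
$594.2: inside the interval → strictly worse (loss $56.7).
Count: 3.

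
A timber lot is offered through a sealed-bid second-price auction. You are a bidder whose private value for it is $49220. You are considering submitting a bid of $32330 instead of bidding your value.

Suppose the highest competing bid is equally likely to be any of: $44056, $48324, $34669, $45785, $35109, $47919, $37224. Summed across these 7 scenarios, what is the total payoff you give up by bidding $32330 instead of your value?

The deviation costs you only when the competing bid falls strictly between $32330 and $49220; elsewhere both bids give the same outcome.
$44056: truthful payoff $5164, deviation payoff $0 → loss $5164.
$48324: truthful payoff $896, deviation payoff $0 → loss $896.
$34669: truthful payoff $14551, deviation payoff $0 → loss $14551.
$45785: truthful payoff $3435, deviation payoff $0 → loss $3435.
$35109: truthful payoff $14111, deviation payoff $0 → loss $14111.
$47919: truthful payoff $1301, deviation payoff $0 → loss $1301.
$37224: truthful payoff $11996, deviation payoff $0 → loss $11996.
Total loss = $5164 + $896 + $14551 + $3435 + $14111 + $1301 + $11996 = $51454.

$51454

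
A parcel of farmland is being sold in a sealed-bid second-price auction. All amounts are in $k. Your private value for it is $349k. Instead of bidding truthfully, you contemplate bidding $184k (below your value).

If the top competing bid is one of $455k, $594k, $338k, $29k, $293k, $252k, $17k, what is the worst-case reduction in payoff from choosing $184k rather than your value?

$455k: same outcome either way → loss $0k.
$594k: same outcome either way → loss $0k.
$338k: truthful gives $11k, deviation gives $0k → loss $11k.
$29k: same outcome either way → loss $0k.
$293k: truthful gives $56k, deviation gives $0k → loss $56k.
$252k: truthful gives $97k, deviation gives $0k → loss $97k.
$17k: same outcome either way → loss $0k.
Maximum loss: $97k.

$97k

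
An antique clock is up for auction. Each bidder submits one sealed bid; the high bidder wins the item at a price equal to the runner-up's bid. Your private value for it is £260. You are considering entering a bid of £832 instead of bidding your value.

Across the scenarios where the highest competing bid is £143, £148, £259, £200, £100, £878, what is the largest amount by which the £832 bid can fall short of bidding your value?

£0

£143: same outcome either way → loss £0.
£148: same outcome either way → loss £0.
£259: same outcome either way → loss £0.
£200: same outcome either way → loss £0.
£100: same outcome either way → loss £0.
£878: same outcome either way → loss £0.
Maximum loss: £0.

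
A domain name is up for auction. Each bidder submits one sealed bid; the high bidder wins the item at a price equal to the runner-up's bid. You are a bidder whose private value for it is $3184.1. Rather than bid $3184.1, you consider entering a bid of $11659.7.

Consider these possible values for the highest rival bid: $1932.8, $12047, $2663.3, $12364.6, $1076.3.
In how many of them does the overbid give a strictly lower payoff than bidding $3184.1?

0

The deviation hurts exactly when the highest competing bid lies strictly between $3184.1 and $11659.7 — overbidding then wins at a price above your value.
$1932.8: below both → same outcome either way.
$12047: above both → same outcome either way.
$2663.3: below both → same outcome either way.
$12364.6: above both → same outcome either way.
$1076.3: below both → same outcome either way.
Count: 0.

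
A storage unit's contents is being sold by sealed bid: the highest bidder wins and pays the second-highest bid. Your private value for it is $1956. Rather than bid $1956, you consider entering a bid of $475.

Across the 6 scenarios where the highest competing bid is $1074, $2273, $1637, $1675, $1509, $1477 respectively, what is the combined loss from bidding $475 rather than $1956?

The deviation costs you only when the competing bid falls strictly between $475 and $1956; elsewhere both bids give the same outcome.
$1074: truthful payoff $882, deviation payoff $0 → loss $882.
$2273: outcomes coincide → loss $0.
$1637: truthful payoff $319, deviation payoff $0 → loss $319.
$1675: truthful payoff $281, deviation payoff $0 → loss $281.
$1509: truthful payoff $447, deviation payoff $0 → loss $447.
$1477: truthful payoff $479, deviation payoff $0 → loss $479.
Total loss = $882 + $319 + $281 + $447 + $479 = $2408.
Truthful bidding weakly dominates here: raising your bid can only win items priced above your value, and lowering it can only forfeit items priced below.

$2408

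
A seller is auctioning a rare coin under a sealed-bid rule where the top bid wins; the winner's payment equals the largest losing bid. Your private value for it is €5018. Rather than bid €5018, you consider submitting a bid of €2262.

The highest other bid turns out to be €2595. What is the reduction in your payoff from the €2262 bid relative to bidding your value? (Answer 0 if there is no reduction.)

€2423

Bidding your value €5018: you win (since €5018 > €2595) and pay €2595. Payoff €2423.
Bidding €2262: you lose. Payoff €0.
The competing bid €2595 lies between your shaded bid and your value, so underbidding forfeits an item you could have won at a profitable price.
Loss from deviating = €2423 − (€0) = €2423.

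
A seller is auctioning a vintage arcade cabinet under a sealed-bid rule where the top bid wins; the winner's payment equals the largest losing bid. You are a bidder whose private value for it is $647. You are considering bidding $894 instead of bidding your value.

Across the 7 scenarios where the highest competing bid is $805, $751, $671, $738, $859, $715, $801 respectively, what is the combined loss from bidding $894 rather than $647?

The deviation costs you only when the competing bid falls strictly between $647 and $894; elsewhere both bids give the same outcome.
$805: truthful payoff $0, deviation payoff −$158 → loss $158.
$751: truthful payoff $0, deviation payoff −$104 → loss $104.
$671: truthful payoff $0, deviation payoff −$24 → loss $24.
$738: truthful payoff $0, deviation payoff −$91 → loss $91.
$859: truthful payoff $0, deviation payoff −$212 → loss $212.
$715: truthful payoff $0, deviation payoff −$68 → loss $68.
$801: truthful payoff $0, deviation payoff −$154 → loss $154.
Total loss = $158 + $104 + $24 + $91 + $212 + $68 + $154 = $811.

$811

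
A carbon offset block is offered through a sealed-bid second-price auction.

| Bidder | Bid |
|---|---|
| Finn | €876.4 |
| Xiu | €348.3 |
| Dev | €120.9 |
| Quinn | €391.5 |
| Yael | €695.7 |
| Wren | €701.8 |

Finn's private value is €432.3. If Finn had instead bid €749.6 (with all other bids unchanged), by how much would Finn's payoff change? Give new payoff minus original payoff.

€0

The highest bid among the other bidders is €701.8; Finn's bid doesn't change that.
Original bid €876.4: Finn is highest, pays the top rival bid €701.8; payoff €432.3 − €701.8 = −€269.5.
Alternative bid €749.6: Finn is highest, pays the top rival bid €701.8; payoff €432.3 − €701.8 = −€269.5.
Change in payoff = −€269.5 − (−€269.5) = €0.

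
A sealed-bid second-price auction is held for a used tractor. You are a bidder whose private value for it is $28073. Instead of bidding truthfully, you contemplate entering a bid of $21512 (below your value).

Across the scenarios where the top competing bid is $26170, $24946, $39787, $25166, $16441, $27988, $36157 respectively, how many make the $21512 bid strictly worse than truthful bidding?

4

The deviation hurts exactly when the highest competing bid lies strictly between $21512 and $28073 — underbidding then forfeits a profitable win.
$26170: inside the interval → strictly worse (loss $1903).
$24946: inside the interval → strictly worse (loss $3127).
$39787: above both → same outcome either way.
$25166: inside the interval → strictly worse (loss $2907).
$16441: below both → same outcome either way.
$27988: inside the interval → strictly worse (loss $85).
$36157: above both → same outcome either way.
Count: 4.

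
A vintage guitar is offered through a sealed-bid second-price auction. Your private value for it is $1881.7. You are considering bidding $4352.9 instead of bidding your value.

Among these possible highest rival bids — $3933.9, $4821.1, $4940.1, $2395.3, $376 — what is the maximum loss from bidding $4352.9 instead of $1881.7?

$3933.9: truthful gives $0, deviation gives −$2052.2 → loss $2052.2.
$4821.1: same outcome either way → loss $0.
$4940.1: same outcome either way → loss $0.
$2395.3: truthful gives $0, deviation gives −$513.6 → loss $513.6.
$376: same outcome either way → loss $0.
Maximum loss: $2052.2.

$2052.2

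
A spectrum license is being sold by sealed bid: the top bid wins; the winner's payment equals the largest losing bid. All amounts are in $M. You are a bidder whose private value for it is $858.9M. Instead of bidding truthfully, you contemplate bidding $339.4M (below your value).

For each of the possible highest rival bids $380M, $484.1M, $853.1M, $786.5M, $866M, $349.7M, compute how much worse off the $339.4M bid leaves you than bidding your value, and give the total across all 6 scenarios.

$1441.1M

The deviation costs you only when the competing bid falls strictly between $339.4M and $858.9M; elsewhere both bids give the same outcome.
$380M: truthful payoff $478.9M, deviation payoff $0M → loss $478.9M.
$484.1M: truthful payoff $374.8M, deviation payoff $0M → loss $374.8M.
$853.1M: truthful payoff $5.8M, deviation payoff $0M → loss $5.8M.
$786.5M: truthful payoff $72.4M, deviation payoff $0M → loss $72.4M.
$866M: outcomes coincide → loss $0M.
$349.7M: truthful payoff $509.2M, deviation payoff $0M → loss $509.2M.
Total loss = $478.9M + $374.8M + $5.8M + $72.4M + $509.2M = $1441.1M.
Truthful bidding weakly dominates here: raising your bid can only win items priced above your value, and lowering it can only forfeit items priced below.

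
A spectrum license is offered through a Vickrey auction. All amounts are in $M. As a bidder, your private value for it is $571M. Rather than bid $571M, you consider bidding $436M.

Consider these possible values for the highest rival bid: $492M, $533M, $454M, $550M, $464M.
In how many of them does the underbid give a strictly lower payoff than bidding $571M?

The deviation hurts exactly when the highest competing bid lies strictly between $436M and $571M — underbidding then forfeits a profitable win.
$492M: inside the interval → strictly worse (loss $79M).
$533M: inside the interval → strictly worse (loss $38M).
$454M: inside the interval → strictly worse (loss $117M).
$550M: inside the interval → strictly worse (loss $21M).
$464M: inside the interval → strictly worse (loss $107M).
Count: 5.

5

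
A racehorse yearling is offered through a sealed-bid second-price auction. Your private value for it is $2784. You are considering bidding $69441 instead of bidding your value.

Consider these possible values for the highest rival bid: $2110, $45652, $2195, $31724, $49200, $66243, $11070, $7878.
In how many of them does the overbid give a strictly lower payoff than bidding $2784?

6

The deviation hurts exactly when the highest competing bid lies strictly between $2784 and $69441 — overbidding then wins at a price above your value.
$2110: below both → same outcome either way.
$45652: inside the interval → strictly worse (loss $42868).
$2195: below both → same outcome either way.
$31724: inside the interval → strictly worse (loss $28940).
$49200: inside the interval → strictly worse (loss $46416).
$66243: inside the interval → strictly worse (loss $63459).
$11070: inside the interval → strictly worse (loss $8286).
$7878: inside the interval → strictly worse (loss $5094).
Count: 6.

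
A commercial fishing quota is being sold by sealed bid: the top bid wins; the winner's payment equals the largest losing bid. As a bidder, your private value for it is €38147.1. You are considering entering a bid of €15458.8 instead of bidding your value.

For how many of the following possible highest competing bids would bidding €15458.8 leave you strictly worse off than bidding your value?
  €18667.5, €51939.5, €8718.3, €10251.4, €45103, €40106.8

The deviation hurts exactly when the highest competing bid lies strictly between €15458.8 and €38147.1 — underbidding then forfeits a profitable win.
€18667.5: inside the interval → strictly worse (loss €19479.6).
€51939.5: above both → same outcome either way.
€8718.3: below both → same outcome either way.
€10251.4: below both → same outcome either way.
€45103: above both → same outcome either way.
€40106.8: above both → same outcome either way.
Count: 1.

1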